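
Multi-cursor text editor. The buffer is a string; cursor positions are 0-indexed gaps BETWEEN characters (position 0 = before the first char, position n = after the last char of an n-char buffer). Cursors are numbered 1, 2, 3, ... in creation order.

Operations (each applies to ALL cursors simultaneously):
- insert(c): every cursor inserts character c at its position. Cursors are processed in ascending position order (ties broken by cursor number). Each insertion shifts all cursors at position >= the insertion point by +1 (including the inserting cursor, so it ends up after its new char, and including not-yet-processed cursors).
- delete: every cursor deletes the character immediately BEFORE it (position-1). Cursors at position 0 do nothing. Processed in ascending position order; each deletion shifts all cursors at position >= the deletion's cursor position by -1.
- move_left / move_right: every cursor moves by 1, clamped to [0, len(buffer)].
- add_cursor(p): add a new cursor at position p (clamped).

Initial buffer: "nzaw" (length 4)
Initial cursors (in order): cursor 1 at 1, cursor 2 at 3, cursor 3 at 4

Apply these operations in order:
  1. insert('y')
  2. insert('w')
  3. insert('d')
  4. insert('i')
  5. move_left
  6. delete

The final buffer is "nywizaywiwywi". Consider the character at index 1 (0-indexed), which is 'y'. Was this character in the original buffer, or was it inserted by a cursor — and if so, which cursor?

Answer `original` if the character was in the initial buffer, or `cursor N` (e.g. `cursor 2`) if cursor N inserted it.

Answer: cursor 1

Derivation:
After op 1 (insert('y')): buffer="nyzaywy" (len 7), cursors c1@2 c2@5 c3@7, authorship .1..2.3
After op 2 (insert('w')): buffer="nywzaywwyw" (len 10), cursors c1@3 c2@7 c3@10, authorship .11..22.33
After op 3 (insert('d')): buffer="nywdzaywdwywd" (len 13), cursors c1@4 c2@9 c3@13, authorship .111..222.333
After op 4 (insert('i')): buffer="nywdizaywdiwywdi" (len 16), cursors c1@5 c2@11 c3@16, authorship .1111..2222.3333
After op 5 (move_left): buffer="nywdizaywdiwywdi" (len 16), cursors c1@4 c2@10 c3@15, authorship .1111..2222.3333
After op 6 (delete): buffer="nywizaywiwywi" (len 13), cursors c1@3 c2@8 c3@12, authorship .111..222.333
Authorship (.=original, N=cursor N): . 1 1 1 . . 2 2 2 . 3 3 3
Index 1: author = 1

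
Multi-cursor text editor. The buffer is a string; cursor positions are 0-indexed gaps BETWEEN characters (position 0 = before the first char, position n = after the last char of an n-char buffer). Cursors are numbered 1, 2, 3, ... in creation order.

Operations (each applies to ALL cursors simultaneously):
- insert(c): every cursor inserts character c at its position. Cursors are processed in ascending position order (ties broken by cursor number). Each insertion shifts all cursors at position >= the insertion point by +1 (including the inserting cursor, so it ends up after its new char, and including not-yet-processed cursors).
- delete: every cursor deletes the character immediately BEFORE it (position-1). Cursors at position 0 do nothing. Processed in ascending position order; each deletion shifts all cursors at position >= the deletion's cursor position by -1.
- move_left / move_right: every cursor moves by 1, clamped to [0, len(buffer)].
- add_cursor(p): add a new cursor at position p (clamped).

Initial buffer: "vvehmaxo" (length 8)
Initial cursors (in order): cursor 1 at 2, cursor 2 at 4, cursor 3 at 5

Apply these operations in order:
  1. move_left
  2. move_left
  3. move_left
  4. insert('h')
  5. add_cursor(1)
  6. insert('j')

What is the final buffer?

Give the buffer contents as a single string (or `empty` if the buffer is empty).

After op 1 (move_left): buffer="vvehmaxo" (len 8), cursors c1@1 c2@3 c3@4, authorship ........
After op 2 (move_left): buffer="vvehmaxo" (len 8), cursors c1@0 c2@2 c3@3, authorship ........
After op 3 (move_left): buffer="vvehmaxo" (len 8), cursors c1@0 c2@1 c3@2, authorship ........
After op 4 (insert('h')): buffer="hvhvhehmaxo" (len 11), cursors c1@1 c2@3 c3@5, authorship 1.2.3......
After op 5 (add_cursor(1)): buffer="hvhvhehmaxo" (len 11), cursors c1@1 c4@1 c2@3 c3@5, authorship 1.2.3......
After op 6 (insert('j')): buffer="hjjvhjvhjehmaxo" (len 15), cursors c1@3 c4@3 c2@6 c3@9, authorship 114.22.33......

Answer: hjjvhjvhjehmaxo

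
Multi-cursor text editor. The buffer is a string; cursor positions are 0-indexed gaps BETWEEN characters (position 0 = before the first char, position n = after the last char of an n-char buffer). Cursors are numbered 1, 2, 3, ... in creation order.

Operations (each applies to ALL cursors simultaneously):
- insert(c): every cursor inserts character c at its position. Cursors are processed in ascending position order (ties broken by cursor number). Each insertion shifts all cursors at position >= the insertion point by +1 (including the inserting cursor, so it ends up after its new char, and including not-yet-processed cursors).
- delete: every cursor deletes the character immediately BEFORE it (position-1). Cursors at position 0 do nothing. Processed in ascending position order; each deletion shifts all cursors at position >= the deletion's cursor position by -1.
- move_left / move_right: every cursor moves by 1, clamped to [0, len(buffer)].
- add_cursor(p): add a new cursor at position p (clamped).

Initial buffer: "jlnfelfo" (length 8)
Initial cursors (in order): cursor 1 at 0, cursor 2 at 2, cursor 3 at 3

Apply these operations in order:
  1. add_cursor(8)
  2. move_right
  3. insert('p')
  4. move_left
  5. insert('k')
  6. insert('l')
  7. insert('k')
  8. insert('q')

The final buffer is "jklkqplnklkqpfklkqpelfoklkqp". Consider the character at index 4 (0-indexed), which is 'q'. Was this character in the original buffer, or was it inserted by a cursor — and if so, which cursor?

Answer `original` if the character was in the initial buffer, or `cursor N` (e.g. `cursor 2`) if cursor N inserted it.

After op 1 (add_cursor(8)): buffer="jlnfelfo" (len 8), cursors c1@0 c2@2 c3@3 c4@8, authorship ........
After op 2 (move_right): buffer="jlnfelfo" (len 8), cursors c1@1 c2@3 c3@4 c4@8, authorship ........
After op 3 (insert('p')): buffer="jplnpfpelfop" (len 12), cursors c1@2 c2@5 c3@7 c4@12, authorship .1..2.3....4
After op 4 (move_left): buffer="jplnpfpelfop" (len 12), cursors c1@1 c2@4 c3@6 c4@11, authorship .1..2.3....4
After op 5 (insert('k')): buffer="jkplnkpfkpelfokp" (len 16), cursors c1@2 c2@6 c3@9 c4@15, authorship .11..22.33....44
After op 6 (insert('l')): buffer="jklplnklpfklpelfoklp" (len 20), cursors c1@3 c2@8 c3@12 c4@19, authorship .111..222.333....444
After op 7 (insert('k')): buffer="jklkplnklkpfklkpelfoklkp" (len 24), cursors c1@4 c2@10 c3@15 c4@23, authorship .1111..2222.3333....4444
After op 8 (insert('q')): buffer="jklkqplnklkqpfklkqpelfoklkqp" (len 28), cursors c1@5 c2@12 c3@18 c4@27, authorship .11111..22222.33333....44444
Authorship (.=original, N=cursor N): . 1 1 1 1 1 . . 2 2 2 2 2 . 3 3 3 3 3 . . . . 4 4 4 4 4
Index 4: author = 1

Answer: cursor 1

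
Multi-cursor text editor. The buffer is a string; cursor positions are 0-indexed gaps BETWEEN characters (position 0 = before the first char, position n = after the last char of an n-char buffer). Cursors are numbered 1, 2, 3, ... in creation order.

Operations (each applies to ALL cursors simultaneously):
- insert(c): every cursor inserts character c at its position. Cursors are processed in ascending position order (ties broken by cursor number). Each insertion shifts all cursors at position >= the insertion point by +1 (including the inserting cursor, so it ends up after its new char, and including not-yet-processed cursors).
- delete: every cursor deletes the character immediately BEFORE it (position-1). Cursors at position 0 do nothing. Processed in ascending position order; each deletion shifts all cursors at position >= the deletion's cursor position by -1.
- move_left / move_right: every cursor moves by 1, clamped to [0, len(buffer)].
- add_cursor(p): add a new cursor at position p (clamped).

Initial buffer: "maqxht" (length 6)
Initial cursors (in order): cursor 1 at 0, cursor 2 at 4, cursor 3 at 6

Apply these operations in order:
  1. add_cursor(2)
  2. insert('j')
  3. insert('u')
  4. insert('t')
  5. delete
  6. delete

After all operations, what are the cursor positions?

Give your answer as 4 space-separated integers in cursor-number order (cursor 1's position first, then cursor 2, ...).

Answer: 1 7 10 4

Derivation:
After op 1 (add_cursor(2)): buffer="maqxht" (len 6), cursors c1@0 c4@2 c2@4 c3@6, authorship ......
After op 2 (insert('j')): buffer="jmajqxjhtj" (len 10), cursors c1@1 c4@4 c2@7 c3@10, authorship 1..4..2..3
After op 3 (insert('u')): buffer="jumajuqxjuhtju" (len 14), cursors c1@2 c4@6 c2@10 c3@14, authorship 11..44..22..33
After op 4 (insert('t')): buffer="jutmajutqxjuthtjut" (len 18), cursors c1@3 c4@8 c2@13 c3@18, authorship 111..444..222..333
After op 5 (delete): buffer="jumajuqxjuhtju" (len 14), cursors c1@2 c4@6 c2@10 c3@14, authorship 11..44..22..33
After op 6 (delete): buffer="jmajqxjhtj" (len 10), cursors c1@1 c4@4 c2@7 c3@10, authorship 1..4..2..3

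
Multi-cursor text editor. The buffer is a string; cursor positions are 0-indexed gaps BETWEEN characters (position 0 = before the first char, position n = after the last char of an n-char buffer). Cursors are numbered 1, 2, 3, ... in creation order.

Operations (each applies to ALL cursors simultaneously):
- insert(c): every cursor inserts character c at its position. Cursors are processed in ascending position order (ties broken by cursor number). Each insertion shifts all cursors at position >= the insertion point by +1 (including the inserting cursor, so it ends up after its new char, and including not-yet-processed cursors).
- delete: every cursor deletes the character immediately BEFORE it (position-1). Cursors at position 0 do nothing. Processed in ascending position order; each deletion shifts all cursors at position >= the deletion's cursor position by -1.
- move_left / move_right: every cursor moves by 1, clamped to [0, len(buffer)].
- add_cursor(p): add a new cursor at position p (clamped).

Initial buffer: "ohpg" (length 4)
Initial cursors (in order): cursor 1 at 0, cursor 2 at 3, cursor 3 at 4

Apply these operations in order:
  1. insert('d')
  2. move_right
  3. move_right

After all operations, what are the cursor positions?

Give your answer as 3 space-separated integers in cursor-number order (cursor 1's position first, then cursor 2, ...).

After op 1 (insert('d')): buffer="dohpdgd" (len 7), cursors c1@1 c2@5 c3@7, authorship 1...2.3
After op 2 (move_right): buffer="dohpdgd" (len 7), cursors c1@2 c2@6 c3@7, authorship 1...2.3
After op 3 (move_right): buffer="dohpdgd" (len 7), cursors c1@3 c2@7 c3@7, authorship 1...2.3

Answer: 3 7 7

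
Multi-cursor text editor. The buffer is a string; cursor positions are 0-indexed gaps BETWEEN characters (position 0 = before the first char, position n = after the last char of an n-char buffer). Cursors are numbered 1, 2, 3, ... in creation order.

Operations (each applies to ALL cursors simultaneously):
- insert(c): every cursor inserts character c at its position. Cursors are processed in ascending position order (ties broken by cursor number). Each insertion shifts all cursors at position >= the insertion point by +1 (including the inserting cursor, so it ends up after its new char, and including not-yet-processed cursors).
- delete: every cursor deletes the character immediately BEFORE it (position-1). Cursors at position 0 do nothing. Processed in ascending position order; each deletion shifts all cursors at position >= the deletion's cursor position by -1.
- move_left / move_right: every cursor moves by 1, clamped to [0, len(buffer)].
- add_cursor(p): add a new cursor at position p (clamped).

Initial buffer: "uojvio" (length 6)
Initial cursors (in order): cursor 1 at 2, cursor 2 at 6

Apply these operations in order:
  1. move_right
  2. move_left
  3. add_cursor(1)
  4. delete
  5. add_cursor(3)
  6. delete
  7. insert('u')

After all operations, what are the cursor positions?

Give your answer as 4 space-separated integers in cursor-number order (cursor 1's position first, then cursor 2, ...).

Answer: 2 5 2 5

Derivation:
After op 1 (move_right): buffer="uojvio" (len 6), cursors c1@3 c2@6, authorship ......
After op 2 (move_left): buffer="uojvio" (len 6), cursors c1@2 c2@5, authorship ......
After op 3 (add_cursor(1)): buffer="uojvio" (len 6), cursors c3@1 c1@2 c2@5, authorship ......
After op 4 (delete): buffer="jvo" (len 3), cursors c1@0 c3@0 c2@2, authorship ...
After op 5 (add_cursor(3)): buffer="jvo" (len 3), cursors c1@0 c3@0 c2@2 c4@3, authorship ...
After op 6 (delete): buffer="j" (len 1), cursors c1@0 c3@0 c2@1 c4@1, authorship .
After op 7 (insert('u')): buffer="uujuu" (len 5), cursors c1@2 c3@2 c2@5 c4@5, authorship 13.24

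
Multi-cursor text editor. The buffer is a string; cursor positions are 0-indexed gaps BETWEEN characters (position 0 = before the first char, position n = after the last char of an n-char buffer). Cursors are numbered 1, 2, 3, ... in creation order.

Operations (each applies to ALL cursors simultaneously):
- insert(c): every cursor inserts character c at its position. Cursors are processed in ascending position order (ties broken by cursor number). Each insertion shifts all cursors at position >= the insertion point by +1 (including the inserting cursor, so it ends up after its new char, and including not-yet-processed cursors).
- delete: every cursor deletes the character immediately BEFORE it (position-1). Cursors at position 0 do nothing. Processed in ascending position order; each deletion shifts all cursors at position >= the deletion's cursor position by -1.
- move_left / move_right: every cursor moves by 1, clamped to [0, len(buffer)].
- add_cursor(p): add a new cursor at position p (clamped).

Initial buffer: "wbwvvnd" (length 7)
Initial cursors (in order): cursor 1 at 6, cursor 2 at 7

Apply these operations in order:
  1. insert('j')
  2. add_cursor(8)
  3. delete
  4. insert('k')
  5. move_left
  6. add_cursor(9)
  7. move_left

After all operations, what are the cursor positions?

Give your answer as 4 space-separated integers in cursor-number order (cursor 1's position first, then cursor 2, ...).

After op 1 (insert('j')): buffer="wbwvvnjdj" (len 9), cursors c1@7 c2@9, authorship ......1.2
After op 2 (add_cursor(8)): buffer="wbwvvnjdj" (len 9), cursors c1@7 c3@8 c2@9, authorship ......1.2
After op 3 (delete): buffer="wbwvvn" (len 6), cursors c1@6 c2@6 c3@6, authorship ......
After op 4 (insert('k')): buffer="wbwvvnkkk" (len 9), cursors c1@9 c2@9 c3@9, authorship ......123
After op 5 (move_left): buffer="wbwvvnkkk" (len 9), cursors c1@8 c2@8 c3@8, authorship ......123
After op 6 (add_cursor(9)): buffer="wbwvvnkkk" (len 9), cursors c1@8 c2@8 c3@8 c4@9, authorship ......123
After op 7 (move_left): buffer="wbwvvnkkk" (len 9), cursors c1@7 c2@7 c3@7 c4@8, authorship ......123

Answer: 7 7 7 8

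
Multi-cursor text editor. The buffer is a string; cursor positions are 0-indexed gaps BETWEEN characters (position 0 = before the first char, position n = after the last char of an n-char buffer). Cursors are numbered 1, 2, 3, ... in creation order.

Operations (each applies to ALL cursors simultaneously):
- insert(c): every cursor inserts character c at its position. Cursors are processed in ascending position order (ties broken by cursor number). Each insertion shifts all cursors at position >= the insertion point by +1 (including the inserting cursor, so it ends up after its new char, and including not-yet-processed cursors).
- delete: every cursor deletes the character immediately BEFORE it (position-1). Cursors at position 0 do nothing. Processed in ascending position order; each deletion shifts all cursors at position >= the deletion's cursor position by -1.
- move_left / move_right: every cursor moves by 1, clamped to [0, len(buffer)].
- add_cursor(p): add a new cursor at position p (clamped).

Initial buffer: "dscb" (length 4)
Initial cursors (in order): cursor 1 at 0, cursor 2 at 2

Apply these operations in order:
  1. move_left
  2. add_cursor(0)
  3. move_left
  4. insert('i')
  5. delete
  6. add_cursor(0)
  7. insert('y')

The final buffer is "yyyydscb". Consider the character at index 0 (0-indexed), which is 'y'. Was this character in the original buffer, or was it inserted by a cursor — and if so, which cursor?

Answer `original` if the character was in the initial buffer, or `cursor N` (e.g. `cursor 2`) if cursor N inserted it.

Answer: cursor 1

Derivation:
After op 1 (move_left): buffer="dscb" (len 4), cursors c1@0 c2@1, authorship ....
After op 2 (add_cursor(0)): buffer="dscb" (len 4), cursors c1@0 c3@0 c2@1, authorship ....
After op 3 (move_left): buffer="dscb" (len 4), cursors c1@0 c2@0 c3@0, authorship ....
After op 4 (insert('i')): buffer="iiidscb" (len 7), cursors c1@3 c2@3 c3@3, authorship 123....
After op 5 (delete): buffer="dscb" (len 4), cursors c1@0 c2@0 c3@0, authorship ....
After op 6 (add_cursor(0)): buffer="dscb" (len 4), cursors c1@0 c2@0 c3@0 c4@0, authorship ....
After op 7 (insert('y')): buffer="yyyydscb" (len 8), cursors c1@4 c2@4 c3@4 c4@4, authorship 1234....
Authorship (.=original, N=cursor N): 1 2 3 4 . . . .
Index 0: author = 1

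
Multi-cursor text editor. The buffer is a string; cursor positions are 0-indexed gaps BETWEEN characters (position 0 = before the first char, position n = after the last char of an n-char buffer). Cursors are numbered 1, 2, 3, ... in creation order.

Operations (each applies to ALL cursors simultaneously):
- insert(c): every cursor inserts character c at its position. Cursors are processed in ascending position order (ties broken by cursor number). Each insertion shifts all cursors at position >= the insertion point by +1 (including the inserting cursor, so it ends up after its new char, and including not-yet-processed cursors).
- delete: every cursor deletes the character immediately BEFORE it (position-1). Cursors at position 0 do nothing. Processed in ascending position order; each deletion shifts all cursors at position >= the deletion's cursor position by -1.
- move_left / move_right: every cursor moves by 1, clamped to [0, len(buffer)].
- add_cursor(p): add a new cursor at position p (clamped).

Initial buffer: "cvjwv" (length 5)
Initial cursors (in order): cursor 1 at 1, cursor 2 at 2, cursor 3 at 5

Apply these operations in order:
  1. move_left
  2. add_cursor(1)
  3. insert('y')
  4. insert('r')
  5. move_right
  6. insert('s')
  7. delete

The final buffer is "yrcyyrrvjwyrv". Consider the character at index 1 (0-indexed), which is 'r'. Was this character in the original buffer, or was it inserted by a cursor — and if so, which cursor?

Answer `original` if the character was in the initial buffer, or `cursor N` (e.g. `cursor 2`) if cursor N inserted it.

After op 1 (move_left): buffer="cvjwv" (len 5), cursors c1@0 c2@1 c3@4, authorship .....
After op 2 (add_cursor(1)): buffer="cvjwv" (len 5), cursors c1@0 c2@1 c4@1 c3@4, authorship .....
After op 3 (insert('y')): buffer="ycyyvjwyv" (len 9), cursors c1@1 c2@4 c4@4 c3@8, authorship 1.24...3.
After op 4 (insert('r')): buffer="yrcyyrrvjwyrv" (len 13), cursors c1@2 c2@7 c4@7 c3@12, authorship 11.2424...33.
After op 5 (move_right): buffer="yrcyyrrvjwyrv" (len 13), cursors c1@3 c2@8 c4@8 c3@13, authorship 11.2424...33.
After op 6 (insert('s')): buffer="yrcsyyrrvssjwyrvs" (len 17), cursors c1@4 c2@11 c4@11 c3@17, authorship 11.12424.24..33.3
After op 7 (delete): buffer="yrcyyrrvjwyrv" (len 13), cursors c1@3 c2@8 c4@8 c3@13, authorship 11.2424...33.
Authorship (.=original, N=cursor N): 1 1 . 2 4 2 4 . . . 3 3 .
Index 1: author = 1

Answer: cursor 1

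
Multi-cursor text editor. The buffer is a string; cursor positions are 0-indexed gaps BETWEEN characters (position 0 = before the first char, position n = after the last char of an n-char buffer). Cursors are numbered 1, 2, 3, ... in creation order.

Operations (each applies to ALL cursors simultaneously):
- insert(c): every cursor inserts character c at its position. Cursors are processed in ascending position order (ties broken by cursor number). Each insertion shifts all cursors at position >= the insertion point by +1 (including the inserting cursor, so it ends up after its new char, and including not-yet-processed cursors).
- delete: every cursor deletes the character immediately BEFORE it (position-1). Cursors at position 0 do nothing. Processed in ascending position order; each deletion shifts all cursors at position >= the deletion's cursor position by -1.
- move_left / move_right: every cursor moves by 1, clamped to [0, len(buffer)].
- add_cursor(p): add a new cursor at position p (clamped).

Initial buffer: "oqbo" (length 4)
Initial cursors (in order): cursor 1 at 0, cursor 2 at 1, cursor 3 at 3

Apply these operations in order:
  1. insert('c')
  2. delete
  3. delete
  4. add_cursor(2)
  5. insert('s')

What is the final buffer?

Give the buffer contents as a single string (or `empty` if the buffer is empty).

Answer: ssqsos

Derivation:
After op 1 (insert('c')): buffer="cocqbco" (len 7), cursors c1@1 c2@3 c3@6, authorship 1.2..3.
After op 2 (delete): buffer="oqbo" (len 4), cursors c1@0 c2@1 c3@3, authorship ....
After op 3 (delete): buffer="qo" (len 2), cursors c1@0 c2@0 c3@1, authorship ..
After op 4 (add_cursor(2)): buffer="qo" (len 2), cursors c1@0 c2@0 c3@1 c4@2, authorship ..
After op 5 (insert('s')): buffer="ssqsos" (len 6), cursors c1@2 c2@2 c3@4 c4@6, authorship 12.3.4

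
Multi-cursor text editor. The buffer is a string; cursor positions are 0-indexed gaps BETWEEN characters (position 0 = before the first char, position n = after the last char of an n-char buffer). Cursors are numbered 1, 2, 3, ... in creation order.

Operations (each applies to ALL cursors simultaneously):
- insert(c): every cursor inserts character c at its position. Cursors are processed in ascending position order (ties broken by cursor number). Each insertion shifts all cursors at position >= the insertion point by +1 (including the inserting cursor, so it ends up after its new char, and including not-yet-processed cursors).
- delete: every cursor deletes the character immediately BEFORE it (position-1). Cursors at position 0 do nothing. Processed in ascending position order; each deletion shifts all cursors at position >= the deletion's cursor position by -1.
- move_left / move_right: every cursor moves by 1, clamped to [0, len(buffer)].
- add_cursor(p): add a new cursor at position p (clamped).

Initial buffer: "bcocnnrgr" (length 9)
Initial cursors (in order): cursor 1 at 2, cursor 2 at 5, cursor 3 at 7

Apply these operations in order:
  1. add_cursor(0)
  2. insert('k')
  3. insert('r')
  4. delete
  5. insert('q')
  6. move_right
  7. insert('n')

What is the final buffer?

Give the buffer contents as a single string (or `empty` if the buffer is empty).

After op 1 (add_cursor(0)): buffer="bcocnnrgr" (len 9), cursors c4@0 c1@2 c2@5 c3@7, authorship .........
After op 2 (insert('k')): buffer="kbckocnknrkgr" (len 13), cursors c4@1 c1@4 c2@8 c3@11, authorship 4..1...2..3..
After op 3 (insert('r')): buffer="krbckrocnkrnrkrgr" (len 17), cursors c4@2 c1@6 c2@11 c3@15, authorship 44..11...22..33..
After op 4 (delete): buffer="kbckocnknrkgr" (len 13), cursors c4@1 c1@4 c2@8 c3@11, authorship 4..1...2..3..
After op 5 (insert('q')): buffer="kqbckqocnkqnrkqgr" (len 17), cursors c4@2 c1@6 c2@11 c3@15, authorship 44..11...22..33..
After op 6 (move_right): buffer="kqbckqocnkqnrkqgr" (len 17), cursors c4@3 c1@7 c2@12 c3@16, authorship 44..11...22..33..
After op 7 (insert('n')): buffer="kqbnckqoncnkqnnrkqgnr" (len 21), cursors c4@4 c1@9 c2@15 c3@20, authorship 44.4.11.1..22.2.33.3.

Answer: kqbnckqoncnkqnnrkqgnr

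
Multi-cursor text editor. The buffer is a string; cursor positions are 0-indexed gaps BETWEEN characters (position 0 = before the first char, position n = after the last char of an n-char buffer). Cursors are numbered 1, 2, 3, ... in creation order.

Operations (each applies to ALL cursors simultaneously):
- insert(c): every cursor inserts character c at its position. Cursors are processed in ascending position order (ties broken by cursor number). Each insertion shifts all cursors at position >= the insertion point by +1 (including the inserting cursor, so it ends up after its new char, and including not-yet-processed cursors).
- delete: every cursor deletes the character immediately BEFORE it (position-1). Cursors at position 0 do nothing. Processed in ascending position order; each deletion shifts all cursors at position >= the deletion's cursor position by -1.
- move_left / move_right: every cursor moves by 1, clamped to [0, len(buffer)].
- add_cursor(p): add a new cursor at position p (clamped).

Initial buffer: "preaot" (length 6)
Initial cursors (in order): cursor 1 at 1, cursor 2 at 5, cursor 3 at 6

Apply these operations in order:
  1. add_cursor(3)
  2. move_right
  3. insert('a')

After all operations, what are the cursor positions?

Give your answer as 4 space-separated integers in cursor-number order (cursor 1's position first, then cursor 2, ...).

After op 1 (add_cursor(3)): buffer="preaot" (len 6), cursors c1@1 c4@3 c2@5 c3@6, authorship ......
After op 2 (move_right): buffer="preaot" (len 6), cursors c1@2 c4@4 c2@6 c3@6, authorship ......
After op 3 (insert('a')): buffer="praeaaotaa" (len 10), cursors c1@3 c4@6 c2@10 c3@10, authorship ..1..4..23

Answer: 3 10 10 6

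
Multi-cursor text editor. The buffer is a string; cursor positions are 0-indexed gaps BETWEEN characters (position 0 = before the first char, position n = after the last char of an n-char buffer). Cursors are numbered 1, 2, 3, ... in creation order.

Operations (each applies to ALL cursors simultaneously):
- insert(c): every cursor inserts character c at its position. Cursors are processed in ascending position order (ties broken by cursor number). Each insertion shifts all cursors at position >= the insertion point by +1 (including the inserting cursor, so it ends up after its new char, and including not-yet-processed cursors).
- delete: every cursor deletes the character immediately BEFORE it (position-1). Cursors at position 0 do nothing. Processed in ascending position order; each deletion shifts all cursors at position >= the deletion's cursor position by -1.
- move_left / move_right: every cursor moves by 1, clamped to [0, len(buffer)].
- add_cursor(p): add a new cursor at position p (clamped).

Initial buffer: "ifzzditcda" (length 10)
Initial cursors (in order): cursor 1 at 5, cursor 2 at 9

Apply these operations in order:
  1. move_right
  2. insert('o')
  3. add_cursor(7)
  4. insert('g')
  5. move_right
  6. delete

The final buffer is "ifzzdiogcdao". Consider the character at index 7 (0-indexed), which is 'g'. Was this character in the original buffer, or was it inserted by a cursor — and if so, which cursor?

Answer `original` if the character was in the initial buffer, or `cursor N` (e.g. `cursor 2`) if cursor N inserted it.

After op 1 (move_right): buffer="ifzzditcda" (len 10), cursors c1@6 c2@10, authorship ..........
After op 2 (insert('o')): buffer="ifzzdiotcdao" (len 12), cursors c1@7 c2@12, authorship ......1....2
After op 3 (add_cursor(7)): buffer="ifzzdiotcdao" (len 12), cursors c1@7 c3@7 c2@12, authorship ......1....2
After op 4 (insert('g')): buffer="ifzzdioggtcdaog" (len 15), cursors c1@9 c3@9 c2@15, authorship ......113....22
After op 5 (move_right): buffer="ifzzdioggtcdaog" (len 15), cursors c1@10 c3@10 c2@15, authorship ......113....22
After op 6 (delete): buffer="ifzzdiogcdao" (len 12), cursors c1@8 c3@8 c2@12, authorship ......11...2
Authorship (.=original, N=cursor N): . . . . . . 1 1 . . . 2
Index 7: author = 1

Answer: cursor 1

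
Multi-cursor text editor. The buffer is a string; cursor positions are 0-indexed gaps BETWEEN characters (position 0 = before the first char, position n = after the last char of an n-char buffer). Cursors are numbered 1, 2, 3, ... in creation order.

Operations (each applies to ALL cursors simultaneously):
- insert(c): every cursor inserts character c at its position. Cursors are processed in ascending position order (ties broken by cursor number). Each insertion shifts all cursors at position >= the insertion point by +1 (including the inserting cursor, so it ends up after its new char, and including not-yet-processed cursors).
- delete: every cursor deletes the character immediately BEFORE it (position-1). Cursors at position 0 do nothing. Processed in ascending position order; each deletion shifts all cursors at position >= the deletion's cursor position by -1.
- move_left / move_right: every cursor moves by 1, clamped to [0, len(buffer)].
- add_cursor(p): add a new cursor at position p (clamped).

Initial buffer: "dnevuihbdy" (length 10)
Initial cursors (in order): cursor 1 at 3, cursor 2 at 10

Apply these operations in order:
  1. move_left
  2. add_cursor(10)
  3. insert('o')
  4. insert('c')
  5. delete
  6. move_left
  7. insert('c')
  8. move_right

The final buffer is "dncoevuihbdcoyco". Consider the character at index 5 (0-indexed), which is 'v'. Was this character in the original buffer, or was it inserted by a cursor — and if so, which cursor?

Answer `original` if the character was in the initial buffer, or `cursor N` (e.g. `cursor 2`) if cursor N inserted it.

Answer: original

Derivation:
After op 1 (move_left): buffer="dnevuihbdy" (len 10), cursors c1@2 c2@9, authorship ..........
After op 2 (add_cursor(10)): buffer="dnevuihbdy" (len 10), cursors c1@2 c2@9 c3@10, authorship ..........
After op 3 (insert('o')): buffer="dnoevuihbdoyo" (len 13), cursors c1@3 c2@11 c3@13, authorship ..1.......2.3
After op 4 (insert('c')): buffer="dnocevuihbdocyoc" (len 16), cursors c1@4 c2@13 c3@16, authorship ..11.......22.33
After op 5 (delete): buffer="dnoevuihbdoyo" (len 13), cursors c1@3 c2@11 c3@13, authorship ..1.......2.3
After op 6 (move_left): buffer="dnoevuihbdoyo" (len 13), cursors c1@2 c2@10 c3@12, authorship ..1.......2.3
After op 7 (insert('c')): buffer="dncoevuihbdcoyco" (len 16), cursors c1@3 c2@12 c3@15, authorship ..11.......22.33
After op 8 (move_right): buffer="dncoevuihbdcoyco" (len 16), cursors c1@4 c2@13 c3@16, authorship ..11.......22.33
Authorship (.=original, N=cursor N): . . 1 1 . . . . . . . 2 2 . 3 3
Index 5: author = original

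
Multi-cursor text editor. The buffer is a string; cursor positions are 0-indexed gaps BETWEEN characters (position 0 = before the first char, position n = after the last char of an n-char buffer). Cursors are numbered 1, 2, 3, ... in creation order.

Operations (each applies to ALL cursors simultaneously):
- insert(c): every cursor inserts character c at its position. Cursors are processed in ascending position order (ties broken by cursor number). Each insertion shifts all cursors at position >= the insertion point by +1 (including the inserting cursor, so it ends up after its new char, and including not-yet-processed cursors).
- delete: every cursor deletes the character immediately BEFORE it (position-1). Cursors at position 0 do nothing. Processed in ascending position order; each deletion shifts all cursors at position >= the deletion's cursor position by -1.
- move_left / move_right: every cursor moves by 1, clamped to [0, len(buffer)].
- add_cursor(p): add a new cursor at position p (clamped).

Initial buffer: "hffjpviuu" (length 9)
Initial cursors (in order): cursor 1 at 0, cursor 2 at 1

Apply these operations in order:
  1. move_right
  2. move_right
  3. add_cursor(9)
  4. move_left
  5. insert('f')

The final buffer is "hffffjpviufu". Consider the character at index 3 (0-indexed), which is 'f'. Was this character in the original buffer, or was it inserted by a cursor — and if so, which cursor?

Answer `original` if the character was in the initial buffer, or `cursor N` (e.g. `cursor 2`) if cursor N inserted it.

After op 1 (move_right): buffer="hffjpviuu" (len 9), cursors c1@1 c2@2, authorship .........
After op 2 (move_right): buffer="hffjpviuu" (len 9), cursors c1@2 c2@3, authorship .........
After op 3 (add_cursor(9)): buffer="hffjpviuu" (len 9), cursors c1@2 c2@3 c3@9, authorship .........
After op 4 (move_left): buffer="hffjpviuu" (len 9), cursors c1@1 c2@2 c3@8, authorship .........
After op 5 (insert('f')): buffer="hffffjpviufu" (len 12), cursors c1@2 c2@4 c3@11, authorship .1.2......3.
Authorship (.=original, N=cursor N): . 1 . 2 . . . . . . 3 .
Index 3: author = 2

Answer: cursor 2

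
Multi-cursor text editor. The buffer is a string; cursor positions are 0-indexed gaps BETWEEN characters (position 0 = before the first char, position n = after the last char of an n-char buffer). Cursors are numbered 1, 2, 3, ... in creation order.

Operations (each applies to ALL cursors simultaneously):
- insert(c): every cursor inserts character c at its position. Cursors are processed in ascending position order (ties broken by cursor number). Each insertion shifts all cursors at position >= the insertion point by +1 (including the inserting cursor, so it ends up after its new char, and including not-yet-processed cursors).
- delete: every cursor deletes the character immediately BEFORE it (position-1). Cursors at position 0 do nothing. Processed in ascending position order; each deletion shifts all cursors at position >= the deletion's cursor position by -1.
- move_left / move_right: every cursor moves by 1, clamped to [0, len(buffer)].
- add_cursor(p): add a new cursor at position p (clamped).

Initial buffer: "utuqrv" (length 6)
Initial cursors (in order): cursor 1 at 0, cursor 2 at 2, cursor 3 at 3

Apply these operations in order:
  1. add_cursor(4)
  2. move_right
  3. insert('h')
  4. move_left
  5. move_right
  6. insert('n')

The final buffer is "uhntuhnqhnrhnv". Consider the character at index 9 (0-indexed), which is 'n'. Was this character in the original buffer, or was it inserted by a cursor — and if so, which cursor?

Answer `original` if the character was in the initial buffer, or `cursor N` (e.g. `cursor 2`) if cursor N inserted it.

Answer: cursor 3

Derivation:
After op 1 (add_cursor(4)): buffer="utuqrv" (len 6), cursors c1@0 c2@2 c3@3 c4@4, authorship ......
After op 2 (move_right): buffer="utuqrv" (len 6), cursors c1@1 c2@3 c3@4 c4@5, authorship ......
After op 3 (insert('h')): buffer="uhtuhqhrhv" (len 10), cursors c1@2 c2@5 c3@7 c4@9, authorship .1..2.3.4.
After op 4 (move_left): buffer="uhtuhqhrhv" (len 10), cursors c1@1 c2@4 c3@6 c4@8, authorship .1..2.3.4.
After op 5 (move_right): buffer="uhtuhqhrhv" (len 10), cursors c1@2 c2@5 c3@7 c4@9, authorship .1..2.3.4.
After op 6 (insert('n')): buffer="uhntuhnqhnrhnv" (len 14), cursors c1@3 c2@7 c3@10 c4@13, authorship .11..22.33.44.
Authorship (.=original, N=cursor N): . 1 1 . . 2 2 . 3 3 . 4 4 .
Index 9: author = 3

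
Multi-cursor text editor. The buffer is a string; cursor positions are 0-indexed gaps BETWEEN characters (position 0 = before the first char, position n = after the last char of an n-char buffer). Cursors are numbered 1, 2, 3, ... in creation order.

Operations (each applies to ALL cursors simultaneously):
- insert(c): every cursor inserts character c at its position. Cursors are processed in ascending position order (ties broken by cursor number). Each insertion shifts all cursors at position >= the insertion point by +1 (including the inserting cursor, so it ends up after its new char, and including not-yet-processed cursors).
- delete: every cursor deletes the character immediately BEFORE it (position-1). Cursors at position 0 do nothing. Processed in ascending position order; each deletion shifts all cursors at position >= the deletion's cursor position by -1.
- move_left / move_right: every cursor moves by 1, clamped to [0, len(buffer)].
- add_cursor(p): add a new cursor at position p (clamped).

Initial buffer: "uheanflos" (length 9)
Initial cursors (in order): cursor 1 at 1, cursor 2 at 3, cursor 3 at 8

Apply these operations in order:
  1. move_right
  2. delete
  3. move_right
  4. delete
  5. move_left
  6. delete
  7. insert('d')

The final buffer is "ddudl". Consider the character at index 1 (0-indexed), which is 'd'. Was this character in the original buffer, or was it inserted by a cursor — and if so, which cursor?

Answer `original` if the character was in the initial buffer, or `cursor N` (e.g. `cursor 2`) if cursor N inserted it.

After op 1 (move_right): buffer="uheanflos" (len 9), cursors c1@2 c2@4 c3@9, authorship .........
After op 2 (delete): buffer="uenflo" (len 6), cursors c1@1 c2@2 c3@6, authorship ......
After op 3 (move_right): buffer="uenflo" (len 6), cursors c1@2 c2@3 c3@6, authorship ......
After op 4 (delete): buffer="ufl" (len 3), cursors c1@1 c2@1 c3@3, authorship ...
After op 5 (move_left): buffer="ufl" (len 3), cursors c1@0 c2@0 c3@2, authorship ...
After op 6 (delete): buffer="ul" (len 2), cursors c1@0 c2@0 c3@1, authorship ..
After op 7 (insert('d')): buffer="ddudl" (len 5), cursors c1@2 c2@2 c3@4, authorship 12.3.
Authorship (.=original, N=cursor N): 1 2 . 3 .
Index 1: author = 2

Answer: cursor 2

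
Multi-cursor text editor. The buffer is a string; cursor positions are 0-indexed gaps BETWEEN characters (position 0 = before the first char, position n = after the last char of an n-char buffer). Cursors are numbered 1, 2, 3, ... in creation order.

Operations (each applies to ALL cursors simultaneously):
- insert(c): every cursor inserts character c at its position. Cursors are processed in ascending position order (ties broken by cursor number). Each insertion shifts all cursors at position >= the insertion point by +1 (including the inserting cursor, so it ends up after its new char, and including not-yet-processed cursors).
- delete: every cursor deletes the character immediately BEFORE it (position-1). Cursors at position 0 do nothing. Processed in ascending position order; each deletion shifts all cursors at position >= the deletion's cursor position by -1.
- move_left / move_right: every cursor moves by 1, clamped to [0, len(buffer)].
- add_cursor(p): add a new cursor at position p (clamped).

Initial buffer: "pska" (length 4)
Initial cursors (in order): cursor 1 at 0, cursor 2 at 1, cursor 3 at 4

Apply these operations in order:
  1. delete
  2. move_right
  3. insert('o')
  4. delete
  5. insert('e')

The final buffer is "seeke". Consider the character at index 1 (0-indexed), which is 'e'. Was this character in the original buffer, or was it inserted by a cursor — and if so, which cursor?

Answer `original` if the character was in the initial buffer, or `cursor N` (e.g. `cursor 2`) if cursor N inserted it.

Answer: cursor 1

Derivation:
After op 1 (delete): buffer="sk" (len 2), cursors c1@0 c2@0 c3@2, authorship ..
After op 2 (move_right): buffer="sk" (len 2), cursors c1@1 c2@1 c3@2, authorship ..
After op 3 (insert('o')): buffer="sooko" (len 5), cursors c1@3 c2@3 c3@5, authorship .12.3
After op 4 (delete): buffer="sk" (len 2), cursors c1@1 c2@1 c3@2, authorship ..
After op 5 (insert('e')): buffer="seeke" (len 5), cursors c1@3 c2@3 c3@5, authorship .12.3
Authorship (.=original, N=cursor N): . 1 2 . 3
Index 1: author = 1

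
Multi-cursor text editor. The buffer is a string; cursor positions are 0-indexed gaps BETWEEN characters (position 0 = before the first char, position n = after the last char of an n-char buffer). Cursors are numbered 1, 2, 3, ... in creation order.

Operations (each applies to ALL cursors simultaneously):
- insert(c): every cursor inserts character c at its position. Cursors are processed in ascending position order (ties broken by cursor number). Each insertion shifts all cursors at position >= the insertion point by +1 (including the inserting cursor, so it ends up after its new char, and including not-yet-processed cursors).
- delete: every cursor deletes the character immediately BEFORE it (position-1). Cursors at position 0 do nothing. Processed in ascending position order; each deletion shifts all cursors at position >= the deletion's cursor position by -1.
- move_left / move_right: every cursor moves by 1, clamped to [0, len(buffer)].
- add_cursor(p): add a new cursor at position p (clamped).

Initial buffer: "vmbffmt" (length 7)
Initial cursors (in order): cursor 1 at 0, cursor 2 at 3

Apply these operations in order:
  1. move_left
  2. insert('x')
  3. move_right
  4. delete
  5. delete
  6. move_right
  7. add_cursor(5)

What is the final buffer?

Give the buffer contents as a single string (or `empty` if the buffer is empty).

After op 1 (move_left): buffer="vmbffmt" (len 7), cursors c1@0 c2@2, authorship .......
After op 2 (insert('x')): buffer="xvmxbffmt" (len 9), cursors c1@1 c2@4, authorship 1..2.....
After op 3 (move_right): buffer="xvmxbffmt" (len 9), cursors c1@2 c2@5, authorship 1..2.....
After op 4 (delete): buffer="xmxffmt" (len 7), cursors c1@1 c2@3, authorship 1.2....
After op 5 (delete): buffer="mffmt" (len 5), cursors c1@0 c2@1, authorship .....
After op 6 (move_right): buffer="mffmt" (len 5), cursors c1@1 c2@2, authorship .....
After op 7 (add_cursor(5)): buffer="mffmt" (len 5), cursors c1@1 c2@2 c3@5, authorship .....

Answer: mffmt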